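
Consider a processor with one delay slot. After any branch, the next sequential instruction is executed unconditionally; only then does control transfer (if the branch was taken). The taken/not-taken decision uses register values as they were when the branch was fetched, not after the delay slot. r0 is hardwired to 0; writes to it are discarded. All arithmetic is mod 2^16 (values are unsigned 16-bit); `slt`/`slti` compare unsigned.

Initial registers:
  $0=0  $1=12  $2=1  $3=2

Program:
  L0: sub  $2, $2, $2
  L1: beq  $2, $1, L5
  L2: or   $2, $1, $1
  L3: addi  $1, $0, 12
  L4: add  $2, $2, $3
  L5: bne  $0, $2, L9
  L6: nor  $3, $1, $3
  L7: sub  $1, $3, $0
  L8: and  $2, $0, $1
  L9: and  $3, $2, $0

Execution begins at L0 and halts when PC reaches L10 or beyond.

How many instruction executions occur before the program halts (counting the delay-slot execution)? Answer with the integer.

8

#0 sub  $2, $2, $2 ; 0/12/0/2
#1 beq  $2, $1, L5 ; 0/12/0/2 ; →fallthru
#2 or   $2, $1, $1 ; 0/12/12/2
#3 addi  $1, $0, 12 ; 0/12/12/2
#4 add  $2, $2, $3 ; 0/12/14/2
#5 bne  $0, $2, L9 ; 0/12/14/2 ; →target
#6 nor  $3, $1, $3 ; 0/12/14/65521
#9 and  $3, $2, $0 ; 0/12/14/0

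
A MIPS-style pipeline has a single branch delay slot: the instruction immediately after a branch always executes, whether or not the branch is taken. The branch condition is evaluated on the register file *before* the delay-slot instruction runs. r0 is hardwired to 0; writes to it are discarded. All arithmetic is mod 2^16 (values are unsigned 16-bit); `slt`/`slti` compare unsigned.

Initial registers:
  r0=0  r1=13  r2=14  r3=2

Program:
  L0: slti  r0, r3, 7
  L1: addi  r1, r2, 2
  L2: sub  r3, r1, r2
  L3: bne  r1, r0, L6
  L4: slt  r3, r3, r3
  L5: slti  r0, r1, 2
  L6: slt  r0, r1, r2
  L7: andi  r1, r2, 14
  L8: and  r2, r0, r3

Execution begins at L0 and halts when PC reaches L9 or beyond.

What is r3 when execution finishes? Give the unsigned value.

0

#0 slti  r0, r3, 7 ; 0/13/14/2
#1 addi  r1, r2, 2 ; 0/16/14/2
#2 sub  r3, r1, r2 ; 0/16/14/2
#3 bne  r1, r0, L6 ; 0/16/14/2 ; →target
#4 slt  r3, r3, r3 ; 0/16/14/0
#6 slt  r0, r1, r2 ; 0/16/14/0
#7 andi  r1, r2, 14 ; 0/14/14/0
#8 and  r2, r0, r3 ; 0/14/0/0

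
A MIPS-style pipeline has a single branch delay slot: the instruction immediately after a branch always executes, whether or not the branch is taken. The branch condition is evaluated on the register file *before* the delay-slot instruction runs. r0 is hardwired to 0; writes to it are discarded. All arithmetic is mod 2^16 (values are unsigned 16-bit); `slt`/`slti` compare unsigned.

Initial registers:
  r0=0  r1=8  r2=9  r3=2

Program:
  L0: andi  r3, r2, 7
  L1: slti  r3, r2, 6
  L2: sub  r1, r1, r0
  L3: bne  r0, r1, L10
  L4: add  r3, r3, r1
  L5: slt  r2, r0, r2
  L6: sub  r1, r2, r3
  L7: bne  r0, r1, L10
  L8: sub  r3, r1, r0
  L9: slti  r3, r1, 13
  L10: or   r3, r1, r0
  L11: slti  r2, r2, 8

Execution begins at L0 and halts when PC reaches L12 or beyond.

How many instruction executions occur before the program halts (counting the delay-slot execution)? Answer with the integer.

#0 andi  r3, r2, 7 ; 0/8/9/1
#1 slti  r3, r2, 6 ; 0/8/9/0
#2 sub  r1, r1, r0 ; 0/8/9/0
#3 bne  r0, r1, L10 ; 0/8/9/0 ; →target
#4 add  r3, r3, r1 ; 0/8/9/8
#10 or   r3, r1, r0 ; 0/8/9/8
#11 slti  r2, r2, 8 ; 0/8/0/8

7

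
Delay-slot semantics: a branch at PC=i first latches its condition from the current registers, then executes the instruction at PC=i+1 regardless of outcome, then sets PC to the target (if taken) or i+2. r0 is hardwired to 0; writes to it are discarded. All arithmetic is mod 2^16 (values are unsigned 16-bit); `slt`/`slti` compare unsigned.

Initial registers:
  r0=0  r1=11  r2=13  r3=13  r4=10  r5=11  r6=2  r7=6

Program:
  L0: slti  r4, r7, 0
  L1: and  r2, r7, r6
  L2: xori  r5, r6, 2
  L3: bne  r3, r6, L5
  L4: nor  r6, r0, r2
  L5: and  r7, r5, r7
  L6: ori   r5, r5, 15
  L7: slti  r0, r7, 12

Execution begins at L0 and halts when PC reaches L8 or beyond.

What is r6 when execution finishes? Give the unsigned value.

[0] slti  r4, r7, 0  →  {r0:0, r1:11, r2:13, r3:13, r4:0, r5:11, r6:2, r7:6}
[1] and  r2, r7, r6  →  {r0:0, r1:11, r2:2, r3:13, r4:0, r5:11, r6:2, r7:6}
[2] xori  r5, r6, 2  →  {r0:0, r1:11, r2:2, r3:13, r4:0, r5:0, r6:2, r7:6}
[3] bne  r3, r6, L5  →  {r0:0, r1:11, r2:2, r3:13, r4:0, r5:0, r6:2, r7:6}  ⟨branch taken⟩
[4] nor  r6, r0, r2  →  {r0:0, r1:11, r2:2, r3:13, r4:0, r5:0, r6:65533, r7:6}
[5] and  r7, r5, r7  →  {r0:0, r1:11, r2:2, r3:13, r4:0, r5:0, r6:65533, r7:0}
[6] ori   r5, r5, 15  →  {r0:0, r1:11, r2:2, r3:13, r4:0, r5:15, r6:65533, r7:0}
[7] slti  r0, r7, 12  →  {r0:0, r1:11, r2:2, r3:13, r4:0, r5:15, r6:65533, r7:0}

65533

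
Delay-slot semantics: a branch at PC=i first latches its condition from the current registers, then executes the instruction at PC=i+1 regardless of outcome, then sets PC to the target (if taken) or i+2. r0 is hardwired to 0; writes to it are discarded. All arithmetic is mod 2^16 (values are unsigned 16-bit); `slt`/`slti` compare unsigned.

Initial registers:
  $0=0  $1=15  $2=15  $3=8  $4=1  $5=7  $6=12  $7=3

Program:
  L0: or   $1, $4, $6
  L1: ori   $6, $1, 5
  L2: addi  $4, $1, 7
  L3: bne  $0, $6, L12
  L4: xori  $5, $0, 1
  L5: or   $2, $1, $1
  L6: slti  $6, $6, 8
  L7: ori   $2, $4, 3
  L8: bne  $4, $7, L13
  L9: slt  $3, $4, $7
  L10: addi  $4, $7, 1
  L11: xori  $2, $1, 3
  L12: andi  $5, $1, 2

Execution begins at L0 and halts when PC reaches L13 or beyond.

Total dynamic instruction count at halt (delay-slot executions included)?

#0 or   $1, $4, $6 ; 0/13/15/8/1/7/12/3
#1 ori   $6, $1, 5 ; 0/13/15/8/1/7/13/3
#2 addi  $4, $1, 7 ; 0/13/15/8/20/7/13/3
#3 bne  $0, $6, L12 ; 0/13/15/8/20/7/13/3 ; →target
#4 xori  $5, $0, 1 ; 0/13/15/8/20/1/13/3
#12 andi  $5, $1, 2 ; 0/13/15/8/20/0/13/3

6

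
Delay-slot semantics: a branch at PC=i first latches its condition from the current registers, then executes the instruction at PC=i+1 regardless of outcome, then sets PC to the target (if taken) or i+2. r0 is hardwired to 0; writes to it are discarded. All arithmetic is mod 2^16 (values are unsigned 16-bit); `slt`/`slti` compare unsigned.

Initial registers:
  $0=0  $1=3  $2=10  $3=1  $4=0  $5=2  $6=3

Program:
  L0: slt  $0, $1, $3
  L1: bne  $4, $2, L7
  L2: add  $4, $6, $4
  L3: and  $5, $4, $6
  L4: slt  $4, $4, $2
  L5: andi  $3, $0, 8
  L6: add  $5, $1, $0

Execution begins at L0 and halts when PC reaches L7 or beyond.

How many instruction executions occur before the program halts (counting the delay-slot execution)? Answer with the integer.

3

PC=0  slt  $0, $1, $3        | $0=0 $1=3 $2=10 $3=1 $4=0 $5=2 $6=3
PC=1  bne  $4, $2, L7        | $0=0 $1=3 $2=10 $3=1 $4=0 $5=2 $6=3  [TAKEN]
PC=2  add  $4, $6, $4        | $0=0 $1=3 $2=10 $3=1 $4=3 $5=2 $6=3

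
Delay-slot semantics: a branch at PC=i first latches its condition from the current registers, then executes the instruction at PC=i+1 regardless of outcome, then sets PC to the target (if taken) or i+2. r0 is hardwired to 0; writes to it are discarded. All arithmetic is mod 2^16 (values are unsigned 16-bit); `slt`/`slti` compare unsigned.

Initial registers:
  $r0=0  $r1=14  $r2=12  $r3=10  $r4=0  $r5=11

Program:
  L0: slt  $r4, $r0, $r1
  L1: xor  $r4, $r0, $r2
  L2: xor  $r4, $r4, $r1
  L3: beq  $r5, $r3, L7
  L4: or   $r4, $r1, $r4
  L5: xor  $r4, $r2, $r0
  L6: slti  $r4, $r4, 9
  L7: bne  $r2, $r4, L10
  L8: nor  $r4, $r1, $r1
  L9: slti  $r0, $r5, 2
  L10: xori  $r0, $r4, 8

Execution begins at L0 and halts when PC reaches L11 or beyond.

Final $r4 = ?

65521

#0 slt  $r4, $r0, $r1 ; 0/14/12/10/1/11
#1 xor  $r4, $r0, $r2 ; 0/14/12/10/12/11
#2 xor  $r4, $r4, $r1 ; 0/14/12/10/2/11
#3 beq  $r5, $r3, L7 ; 0/14/12/10/2/11 ; →fallthru
#4 or   $r4, $r1, $r4 ; 0/14/12/10/14/11
#5 xor  $r4, $r2, $r0 ; 0/14/12/10/12/11
#6 slti  $r4, $r4, 9 ; 0/14/12/10/0/11
#7 bne  $r2, $r4, L10 ; 0/14/12/10/0/11 ; →target
#8 nor  $r4, $r1, $r1 ; 0/14/12/10/65521/11
#10 xori  $r0, $r4, 8 ; 0/14/12/10/65521/11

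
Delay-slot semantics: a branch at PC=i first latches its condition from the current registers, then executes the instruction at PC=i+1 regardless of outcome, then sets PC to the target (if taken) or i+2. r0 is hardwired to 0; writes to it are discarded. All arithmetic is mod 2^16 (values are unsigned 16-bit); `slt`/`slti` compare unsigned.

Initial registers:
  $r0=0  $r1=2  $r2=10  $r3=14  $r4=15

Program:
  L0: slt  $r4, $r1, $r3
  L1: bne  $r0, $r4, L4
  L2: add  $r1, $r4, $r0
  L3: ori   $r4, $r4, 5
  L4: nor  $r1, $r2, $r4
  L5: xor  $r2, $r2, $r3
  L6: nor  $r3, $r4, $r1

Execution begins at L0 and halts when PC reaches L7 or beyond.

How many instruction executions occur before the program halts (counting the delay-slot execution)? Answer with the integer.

6

PC=0  slt  $r4, $r1, $r3     | $r0=0 $r1=2 $r2=10 $r3=14 $r4=1
PC=1  bne  $r0, $r4, L4      | $r0=0 $r1=2 $r2=10 $r3=14 $r4=1  [TAKEN]
PC=2  add  $r1, $r4, $r0     | $r0=0 $r1=1 $r2=10 $r3=14 $r4=1
PC=4  nor  $r1, $r2, $r4     | $r0=0 $r1=65524 $r2=10 $r3=14 $r4=1
PC=5  xor  $r2, $r2, $r3     | $r0=0 $r1=65524 $r2=4 $r3=14 $r4=1
PC=6  nor  $r3, $r4, $r1     | $r0=0 $r1=65524 $r2=4 $r3=10 $r4=1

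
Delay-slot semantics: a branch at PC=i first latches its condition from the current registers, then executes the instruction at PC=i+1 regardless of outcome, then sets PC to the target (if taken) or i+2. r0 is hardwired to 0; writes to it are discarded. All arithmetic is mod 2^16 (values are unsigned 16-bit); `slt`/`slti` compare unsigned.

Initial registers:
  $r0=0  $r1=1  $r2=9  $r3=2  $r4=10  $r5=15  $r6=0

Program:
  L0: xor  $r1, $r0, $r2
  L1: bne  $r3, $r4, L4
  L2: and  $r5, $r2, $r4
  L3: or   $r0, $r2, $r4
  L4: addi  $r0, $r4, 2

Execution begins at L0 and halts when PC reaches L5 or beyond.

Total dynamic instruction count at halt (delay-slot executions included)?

4

[0] xor  $r1, $r0, $r2  →  {$r0:0, $r1:9, $r2:9, $r3:2, $r4:10, $r5:15, $r6:0}
[1] bne  $r3, $r4, L4  →  {$r0:0, $r1:9, $r2:9, $r3:2, $r4:10, $r5:15, $r6:0}  ⟨branch taken⟩
[2] and  $r5, $r2, $r4  →  {$r0:0, $r1:9, $r2:9, $r3:2, $r4:10, $r5:8, $r6:0}
[4] addi  $r0, $r4, 2  →  {$r0:0, $r1:9, $r2:9, $r3:2, $r4:10, $r5:8, $r6:0}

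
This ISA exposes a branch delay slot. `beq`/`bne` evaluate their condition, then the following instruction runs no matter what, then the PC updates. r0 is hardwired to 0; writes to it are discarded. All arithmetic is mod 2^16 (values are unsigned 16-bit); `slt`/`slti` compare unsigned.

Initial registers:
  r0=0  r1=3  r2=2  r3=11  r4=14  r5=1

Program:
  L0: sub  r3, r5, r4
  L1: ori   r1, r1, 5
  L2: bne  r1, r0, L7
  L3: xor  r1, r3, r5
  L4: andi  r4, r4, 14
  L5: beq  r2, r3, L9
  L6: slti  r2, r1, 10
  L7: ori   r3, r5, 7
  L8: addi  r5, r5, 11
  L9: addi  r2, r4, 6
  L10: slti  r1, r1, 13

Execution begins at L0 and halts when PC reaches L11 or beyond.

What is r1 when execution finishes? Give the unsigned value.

0

PC=0  sub  r3, r5, r4        | r0=0 r1=3 r2=2 r3=65523 r4=14 r5=1
PC=1  ori   r1, r1, 5        | r0=0 r1=7 r2=2 r3=65523 r4=14 r5=1
PC=2  bne  r1, r0, L7        | r0=0 r1=7 r2=2 r3=65523 r4=14 r5=1  [TAKEN]
PC=3  xor  r1, r3, r5        | r0=0 r1=65522 r2=2 r3=65523 r4=14 r5=1
PC=7  ori   r3, r5, 7        | r0=0 r1=65522 r2=2 r3=7 r4=14 r5=1
PC=8  addi  r5, r5, 11       | r0=0 r1=65522 r2=2 r3=7 r4=14 r5=12
PC=9  addi  r2, r4, 6        | r0=0 r1=65522 r2=20 r3=7 r4=14 r5=12
PC=10 slti  r1, r1, 13       | r0=0 r1=0 r2=20 r3=7 r4=14 r5=12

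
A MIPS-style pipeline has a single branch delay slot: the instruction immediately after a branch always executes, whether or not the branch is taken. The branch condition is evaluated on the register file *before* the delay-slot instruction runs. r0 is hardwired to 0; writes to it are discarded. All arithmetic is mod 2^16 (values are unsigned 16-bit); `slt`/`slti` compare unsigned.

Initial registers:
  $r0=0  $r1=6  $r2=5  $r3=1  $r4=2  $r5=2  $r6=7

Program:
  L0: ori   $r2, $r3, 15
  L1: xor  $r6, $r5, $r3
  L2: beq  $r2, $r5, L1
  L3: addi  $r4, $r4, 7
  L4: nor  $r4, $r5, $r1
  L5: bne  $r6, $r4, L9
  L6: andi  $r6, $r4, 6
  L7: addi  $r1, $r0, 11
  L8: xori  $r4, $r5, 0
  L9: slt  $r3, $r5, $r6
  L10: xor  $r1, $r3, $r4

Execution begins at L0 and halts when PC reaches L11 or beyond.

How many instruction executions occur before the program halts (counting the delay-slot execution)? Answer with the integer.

PC=0  ori   $r2, $r3, 15     | $r0=0 $r1=6 $r2=15 $r3=1 $r4=2 $r5=2 $r6=7
PC=1  xor  $r6, $r5, $r3     | $r0=0 $r1=6 $r2=15 $r3=1 $r4=2 $r5=2 $r6=3
PC=2  beq  $r2, $r5, L1      | $r0=0 $r1=6 $r2=15 $r3=1 $r4=2 $r5=2 $r6=3  [not taken]
PC=3  addi  $r4, $r4, 7      | $r0=0 $r1=6 $r2=15 $r3=1 $r4=9 $r5=2 $r6=3
PC=4  nor  $r4, $r5, $r1     | $r0=0 $r1=6 $r2=15 $r3=1 $r4=65529 $r5=2 $r6=3
PC=5  bne  $r6, $r4, L9      | $r0=0 $r1=6 $r2=15 $r3=1 $r4=65529 $r5=2 $r6=3  [TAKEN]
PC=6  andi  $r6, $r4, 6      | $r0=0 $r1=6 $r2=15 $r3=1 $r4=65529 $r5=2 $r6=0
PC=9  slt  $r3, $r5, $r6     | $r0=0 $r1=6 $r2=15 $r3=0 $r4=65529 $r5=2 $r6=0
PC=10 xor  $r1, $r3, $r4     | $r0=0 $r1=65529 $r2=15 $r3=0 $r4=65529 $r5=2 $r6=0

9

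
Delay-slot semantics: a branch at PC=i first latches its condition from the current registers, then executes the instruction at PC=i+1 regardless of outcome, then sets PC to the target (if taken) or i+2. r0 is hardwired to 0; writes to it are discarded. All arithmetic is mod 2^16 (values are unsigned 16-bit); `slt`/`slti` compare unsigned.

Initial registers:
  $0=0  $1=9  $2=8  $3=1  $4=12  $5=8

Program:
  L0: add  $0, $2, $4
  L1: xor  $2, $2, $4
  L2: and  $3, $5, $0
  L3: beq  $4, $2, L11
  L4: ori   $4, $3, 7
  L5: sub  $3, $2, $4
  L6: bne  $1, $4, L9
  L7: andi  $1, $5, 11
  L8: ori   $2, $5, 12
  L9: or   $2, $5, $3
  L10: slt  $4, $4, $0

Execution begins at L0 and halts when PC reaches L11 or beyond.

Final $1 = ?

8

[0] add  $0, $2, $4  →  {$0:0, $1:9, $2:8, $3:1, $4:12, $5:8}
[1] xor  $2, $2, $4  →  {$0:0, $1:9, $2:4, $3:1, $4:12, $5:8}
[2] and  $3, $5, $0  →  {$0:0, $1:9, $2:4, $3:0, $4:12, $5:8}
[3] beq  $4, $2, L11  →  {$0:0, $1:9, $2:4, $3:0, $4:12, $5:8}  ⟨branch fallthrough⟩
[4] ori   $4, $3, 7  →  {$0:0, $1:9, $2:4, $3:0, $4:7, $5:8}
[5] sub  $3, $2, $4  →  {$0:0, $1:9, $2:4, $3:65533, $4:7, $5:8}
[6] bne  $1, $4, L9  →  {$0:0, $1:9, $2:4, $3:65533, $4:7, $5:8}  ⟨branch taken⟩
[7] andi  $1, $5, 11  →  {$0:0, $1:8, $2:4, $3:65533, $4:7, $5:8}
[9] or   $2, $5, $3  →  {$0:0, $1:8, $2:65533, $3:65533, $4:7, $5:8}
[10] slt  $4, $4, $0  →  {$0:0, $1:8, $2:65533, $3:65533, $4:0, $5:8}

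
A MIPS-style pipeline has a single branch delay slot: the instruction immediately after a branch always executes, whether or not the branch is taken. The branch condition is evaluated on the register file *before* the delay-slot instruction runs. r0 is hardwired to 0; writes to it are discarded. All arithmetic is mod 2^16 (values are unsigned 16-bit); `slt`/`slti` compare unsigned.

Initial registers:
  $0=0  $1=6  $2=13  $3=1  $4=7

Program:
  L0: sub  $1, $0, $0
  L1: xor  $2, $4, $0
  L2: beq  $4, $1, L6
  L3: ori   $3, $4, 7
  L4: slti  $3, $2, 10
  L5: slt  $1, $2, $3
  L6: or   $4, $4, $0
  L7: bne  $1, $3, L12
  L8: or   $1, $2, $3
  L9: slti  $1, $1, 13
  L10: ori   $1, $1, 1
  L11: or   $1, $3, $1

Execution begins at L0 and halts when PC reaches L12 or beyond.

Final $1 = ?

7

[0] sub  $1, $0, $0  →  {$0:0, $1:0, $2:13, $3:1, $4:7}
[1] xor  $2, $4, $0  →  {$0:0, $1:0, $2:7, $3:1, $4:7}
[2] beq  $4, $1, L6  →  {$0:0, $1:0, $2:7, $3:1, $4:7}  ⟨branch fallthrough⟩
[3] ori   $3, $4, 7  →  {$0:0, $1:0, $2:7, $3:7, $4:7}
[4] slti  $3, $2, 10  →  {$0:0, $1:0, $2:7, $3:1, $4:7}
[5] slt  $1, $2, $3  →  {$0:0, $1:0, $2:7, $3:1, $4:7}
[6] or   $4, $4, $0  →  {$0:0, $1:0, $2:7, $3:1, $4:7}
[7] bne  $1, $3, L12  →  {$0:0, $1:0, $2:7, $3:1, $4:7}  ⟨branch taken⟩
[8] or   $1, $2, $3  →  {$0:0, $1:7, $2:7, $3:1, $4:7}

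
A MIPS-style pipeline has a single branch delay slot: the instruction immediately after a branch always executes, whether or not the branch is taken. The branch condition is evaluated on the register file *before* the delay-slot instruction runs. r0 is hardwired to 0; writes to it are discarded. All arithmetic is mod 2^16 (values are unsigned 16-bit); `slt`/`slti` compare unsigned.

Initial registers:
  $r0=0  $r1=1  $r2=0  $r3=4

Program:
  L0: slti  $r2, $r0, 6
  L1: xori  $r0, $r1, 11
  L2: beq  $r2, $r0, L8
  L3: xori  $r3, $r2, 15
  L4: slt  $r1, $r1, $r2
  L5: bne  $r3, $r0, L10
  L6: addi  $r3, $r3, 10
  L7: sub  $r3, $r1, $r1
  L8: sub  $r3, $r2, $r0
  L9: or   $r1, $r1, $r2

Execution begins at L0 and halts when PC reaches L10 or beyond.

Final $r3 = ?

[0] slti  $r2, $r0, 6  →  {$r0:0, $r1:1, $r2:1, $r3:4}
[1] xori  $r0, $r1, 11  →  {$r0:0, $r1:1, $r2:1, $r3:4}
[2] beq  $r2, $r0, L8  →  {$r0:0, $r1:1, $r2:1, $r3:4}  ⟨branch fallthrough⟩
[3] xori  $r3, $r2, 15  →  {$r0:0, $r1:1, $r2:1, $r3:14}
[4] slt  $r1, $r1, $r2  →  {$r0:0, $r1:0, $r2:1, $r3:14}
[5] bne  $r3, $r0, L10  →  {$r0:0, $r1:0, $r2:1, $r3:14}  ⟨branch taken⟩
[6] addi  $r3, $r3, 10  →  {$r0:0, $r1:0, $r2:1, $r3:24}

24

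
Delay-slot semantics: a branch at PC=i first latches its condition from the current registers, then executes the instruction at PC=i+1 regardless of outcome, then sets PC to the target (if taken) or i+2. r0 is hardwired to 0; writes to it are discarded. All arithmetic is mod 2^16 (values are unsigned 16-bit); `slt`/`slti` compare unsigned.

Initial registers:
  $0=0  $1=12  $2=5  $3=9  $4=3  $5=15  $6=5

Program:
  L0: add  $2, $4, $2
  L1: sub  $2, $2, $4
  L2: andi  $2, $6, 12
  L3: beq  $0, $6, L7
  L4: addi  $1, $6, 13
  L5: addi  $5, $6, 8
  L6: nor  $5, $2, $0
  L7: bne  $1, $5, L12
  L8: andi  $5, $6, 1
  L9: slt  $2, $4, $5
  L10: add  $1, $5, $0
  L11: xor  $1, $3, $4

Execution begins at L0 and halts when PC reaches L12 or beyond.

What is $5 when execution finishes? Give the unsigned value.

1

[0] add  $2, $4, $2  →  {$0:0, $1:12, $2:8, $3:9, $4:3, $5:15, $6:5}
[1] sub  $2, $2, $4  →  {$0:0, $1:12, $2:5, $3:9, $4:3, $5:15, $6:5}
[2] andi  $2, $6, 12  →  {$0:0, $1:12, $2:4, $3:9, $4:3, $5:15, $6:5}
[3] beq  $0, $6, L7  →  {$0:0, $1:12, $2:4, $3:9, $4:3, $5:15, $6:5}  ⟨branch fallthrough⟩
[4] addi  $1, $6, 13  →  {$0:0, $1:18, $2:4, $3:9, $4:3, $5:15, $6:5}
[5] addi  $5, $6, 8  →  {$0:0, $1:18, $2:4, $3:9, $4:3, $5:13, $6:5}
[6] nor  $5, $2, $0  →  {$0:0, $1:18, $2:4, $3:9, $4:3, $5:65531, $6:5}
[7] bne  $1, $5, L12  →  {$0:0, $1:18, $2:4, $3:9, $4:3, $5:65531, $6:5}  ⟨branch taken⟩
[8] andi  $5, $6, 1  →  {$0:0, $1:18, $2:4, $3:9, $4:3, $5:1, $6:5}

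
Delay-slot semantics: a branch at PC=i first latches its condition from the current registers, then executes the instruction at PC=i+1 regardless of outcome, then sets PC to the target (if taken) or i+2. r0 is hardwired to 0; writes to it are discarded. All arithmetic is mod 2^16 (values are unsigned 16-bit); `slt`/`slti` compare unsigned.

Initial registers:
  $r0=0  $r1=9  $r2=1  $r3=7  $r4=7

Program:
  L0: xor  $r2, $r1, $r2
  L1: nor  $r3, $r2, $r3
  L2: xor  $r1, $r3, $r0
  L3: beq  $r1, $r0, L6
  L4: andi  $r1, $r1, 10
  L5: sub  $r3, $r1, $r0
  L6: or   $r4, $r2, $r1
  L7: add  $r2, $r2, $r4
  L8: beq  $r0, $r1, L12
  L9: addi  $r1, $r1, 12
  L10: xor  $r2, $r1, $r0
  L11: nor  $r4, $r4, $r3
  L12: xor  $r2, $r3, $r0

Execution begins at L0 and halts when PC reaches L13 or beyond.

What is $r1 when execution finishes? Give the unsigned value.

PC=0  xor  $r2, $r1, $r2     | $r0=0 $r1=9 $r2=8 $r3=7 $r4=7
PC=1  nor  $r3, $r2, $r3     | $r0=0 $r1=9 $r2=8 $r3=65520 $r4=7
PC=2  xor  $r1, $r3, $r0     | $r0=0 $r1=65520 $r2=8 $r3=65520 $r4=7
PC=3  beq  $r1, $r0, L6      | $r0=0 $r1=65520 $r2=8 $r3=65520 $r4=7  [not taken]
PC=4  andi  $r1, $r1, 10     | $r0=0 $r1=0 $r2=8 $r3=65520 $r4=7
PC=5  sub  $r3, $r1, $r0     | $r0=0 $r1=0 $r2=8 $r3=0 $r4=7
PC=6  or   $r4, $r2, $r1     | $r0=0 $r1=0 $r2=8 $r3=0 $r4=8
PC=7  add  $r2, $r2, $r4     | $r0=0 $r1=0 $r2=16 $r3=0 $r4=8
PC=8  beq  $r0, $r1, L12     | $r0=0 $r1=0 $r2=16 $r3=0 $r4=8  [TAKEN]
PC=9  addi  $r1, $r1, 12     | $r0=0 $r1=12 $r2=16 $r3=0 $r4=8
PC=12 xor  $r2, $r3, $r0     | $r0=0 $r1=12 $r2=0 $r3=0 $r4=8

12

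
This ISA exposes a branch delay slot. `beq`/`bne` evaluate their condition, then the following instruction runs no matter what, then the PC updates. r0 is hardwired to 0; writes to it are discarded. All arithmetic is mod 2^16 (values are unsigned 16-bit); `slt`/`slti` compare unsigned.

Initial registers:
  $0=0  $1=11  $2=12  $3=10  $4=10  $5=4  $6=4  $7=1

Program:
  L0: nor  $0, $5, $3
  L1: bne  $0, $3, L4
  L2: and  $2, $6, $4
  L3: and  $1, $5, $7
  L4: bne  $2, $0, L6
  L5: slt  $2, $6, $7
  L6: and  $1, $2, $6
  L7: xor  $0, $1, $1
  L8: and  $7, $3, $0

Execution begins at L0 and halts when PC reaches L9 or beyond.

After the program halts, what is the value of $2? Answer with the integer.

0

[0] nor  $0, $5, $3  →  {$0:0, $1:11, $2:12, $3:10, $4:10, $5:4, $6:4, $7:1}
[1] bne  $0, $3, L4  →  {$0:0, $1:11, $2:12, $3:10, $4:10, $5:4, $6:4, $7:1}  ⟨branch taken⟩
[2] and  $2, $6, $4  →  {$0:0, $1:11, $2:0, $3:10, $4:10, $5:4, $6:4, $7:1}
[4] bne  $2, $0, L6  →  {$0:0, $1:11, $2:0, $3:10, $4:10, $5:4, $6:4, $7:1}  ⟨branch fallthrough⟩
[5] slt  $2, $6, $7  →  {$0:0, $1:11, $2:0, $3:10, $4:10, $5:4, $6:4, $7:1}
[6] and  $1, $2, $6  →  {$0:0, $1:0, $2:0, $3:10, $4:10, $5:4, $6:4, $7:1}
[7] xor  $0, $1, $1  →  {$0:0, $1:0, $2:0, $3:10, $4:10, $5:4, $6:4, $7:1}
[8] and  $7, $3, $0  →  {$0:0, $1:0, $2:0, $3:10, $4:10, $5:4, $6:4, $7:0}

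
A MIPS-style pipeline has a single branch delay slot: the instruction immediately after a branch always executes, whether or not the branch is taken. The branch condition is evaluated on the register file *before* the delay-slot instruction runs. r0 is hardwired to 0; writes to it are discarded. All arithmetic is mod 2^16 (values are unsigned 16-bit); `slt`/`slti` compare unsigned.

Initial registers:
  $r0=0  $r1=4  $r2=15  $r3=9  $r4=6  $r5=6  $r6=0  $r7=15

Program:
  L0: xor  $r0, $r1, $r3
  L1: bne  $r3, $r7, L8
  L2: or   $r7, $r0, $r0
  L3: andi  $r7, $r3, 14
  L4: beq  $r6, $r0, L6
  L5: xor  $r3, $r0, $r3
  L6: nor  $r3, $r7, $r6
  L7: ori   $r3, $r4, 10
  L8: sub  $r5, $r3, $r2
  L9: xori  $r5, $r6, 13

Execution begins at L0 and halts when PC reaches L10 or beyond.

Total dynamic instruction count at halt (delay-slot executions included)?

5

[0] xor  $r0, $r1, $r3  →  {$r0:0, $r1:4, $r2:15, $r3:9, $r4:6, $r5:6, $r6:0, $r7:15}
[1] bne  $r3, $r7, L8  →  {$r0:0, $r1:4, $r2:15, $r3:9, $r4:6, $r5:6, $r6:0, $r7:15}  ⟨branch taken⟩
[2] or   $r7, $r0, $r0  →  {$r0:0, $r1:4, $r2:15, $r3:9, $r4:6, $r5:6, $r6:0, $r7:0}
[8] sub  $r5, $r3, $r2  →  {$r0:0, $r1:4, $r2:15, $r3:9, $r4:6, $r5:65530, $r6:0, $r7:0}
[9] xori  $r5, $r6, 13  →  {$r0:0, $r1:4, $r2:15, $r3:9, $r4:6, $r5:13, $r6:0, $r7:0}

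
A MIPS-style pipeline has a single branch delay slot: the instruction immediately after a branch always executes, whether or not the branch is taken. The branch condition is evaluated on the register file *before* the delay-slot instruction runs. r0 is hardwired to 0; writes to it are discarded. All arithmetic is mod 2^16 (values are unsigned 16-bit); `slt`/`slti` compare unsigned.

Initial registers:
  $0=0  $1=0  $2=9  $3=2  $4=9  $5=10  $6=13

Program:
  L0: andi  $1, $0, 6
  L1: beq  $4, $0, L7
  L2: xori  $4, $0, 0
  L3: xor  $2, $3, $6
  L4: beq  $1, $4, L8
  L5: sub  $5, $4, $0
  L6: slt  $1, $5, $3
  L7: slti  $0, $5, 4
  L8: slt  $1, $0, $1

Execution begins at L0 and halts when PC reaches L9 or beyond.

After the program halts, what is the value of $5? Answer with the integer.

#0 andi  $1, $0, 6 ; 0/0/9/2/9/10/13
#1 beq  $4, $0, L7 ; 0/0/9/2/9/10/13 ; →fallthru
#2 xori  $4, $0, 0 ; 0/0/9/2/0/10/13
#3 xor  $2, $3, $6 ; 0/0/15/2/0/10/13
#4 beq  $1, $4, L8 ; 0/0/15/2/0/10/13 ; →target
#5 sub  $5, $4, $0 ; 0/0/15/2/0/0/13
#8 slt  $1, $0, $1 ; 0/0/15/2/0/0/13

0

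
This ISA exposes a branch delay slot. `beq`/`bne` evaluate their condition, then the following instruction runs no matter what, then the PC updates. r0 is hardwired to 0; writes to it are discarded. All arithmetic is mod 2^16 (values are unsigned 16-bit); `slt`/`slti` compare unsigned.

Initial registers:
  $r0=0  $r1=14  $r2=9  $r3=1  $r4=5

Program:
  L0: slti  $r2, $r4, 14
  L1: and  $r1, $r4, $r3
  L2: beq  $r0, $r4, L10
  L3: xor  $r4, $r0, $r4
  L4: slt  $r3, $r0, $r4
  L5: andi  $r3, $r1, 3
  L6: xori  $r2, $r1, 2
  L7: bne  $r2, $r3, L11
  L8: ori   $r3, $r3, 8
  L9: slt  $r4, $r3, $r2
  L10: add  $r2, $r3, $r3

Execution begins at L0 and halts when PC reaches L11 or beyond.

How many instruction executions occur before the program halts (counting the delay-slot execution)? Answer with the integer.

9

[0] slti  $r2, $r4, 14  →  {$r0:0, $r1:14, $r2:1, $r3:1, $r4:5}
[1] and  $r1, $r4, $r3  →  {$r0:0, $r1:1, $r2:1, $r3:1, $r4:5}
[2] beq  $r0, $r4, L10  →  {$r0:0, $r1:1, $r2:1, $r3:1, $r4:5}  ⟨branch fallthrough⟩
[3] xor  $r4, $r0, $r4  →  {$r0:0, $r1:1, $r2:1, $r3:1, $r4:5}
[4] slt  $r3, $r0, $r4  →  {$r0:0, $r1:1, $r2:1, $r3:1, $r4:5}
[5] andi  $r3, $r1, 3  →  {$r0:0, $r1:1, $r2:1, $r3:1, $r4:5}
[6] xori  $r2, $r1, 2  →  {$r0:0, $r1:1, $r2:3, $r3:1, $r4:5}
[7] bne  $r2, $r3, L11  →  {$r0:0, $r1:1, $r2:3, $r3:1, $r4:5}  ⟨branch taken⟩
[8] ori   $r3, $r3, 8  →  {$r0:0, $r1:1, $r2:3, $r3:9, $r4:5}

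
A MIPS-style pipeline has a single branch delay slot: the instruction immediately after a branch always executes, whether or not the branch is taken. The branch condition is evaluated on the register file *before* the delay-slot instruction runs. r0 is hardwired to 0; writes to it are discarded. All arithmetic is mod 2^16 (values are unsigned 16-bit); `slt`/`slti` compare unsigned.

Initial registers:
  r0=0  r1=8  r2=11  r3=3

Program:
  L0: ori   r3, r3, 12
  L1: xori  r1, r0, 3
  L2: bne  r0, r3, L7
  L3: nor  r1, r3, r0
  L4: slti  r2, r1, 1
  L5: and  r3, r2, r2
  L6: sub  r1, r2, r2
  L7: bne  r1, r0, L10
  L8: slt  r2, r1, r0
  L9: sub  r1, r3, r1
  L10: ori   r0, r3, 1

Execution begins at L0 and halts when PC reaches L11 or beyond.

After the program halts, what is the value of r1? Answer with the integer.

[0] ori   r3, r3, 12  →  {r0:0, r1:8, r2:11, r3:15}
[1] xori  r1, r0, 3  →  {r0:0, r1:3, r2:11, r3:15}
[2] bne  r0, r3, L7  →  {r0:0, r1:3, r2:11, r3:15}  ⟨branch taken⟩
[3] nor  r1, r3, r0  →  {r0:0, r1:65520, r2:11, r3:15}
[7] bne  r1, r0, L10  →  {r0:0, r1:65520, r2:11, r3:15}  ⟨branch taken⟩
[8] slt  r2, r1, r0  →  {r0:0, r1:65520, r2:0, r3:15}
[10] ori   r0, r3, 1  →  {r0:0, r1:65520, r2:0, r3:15}

65520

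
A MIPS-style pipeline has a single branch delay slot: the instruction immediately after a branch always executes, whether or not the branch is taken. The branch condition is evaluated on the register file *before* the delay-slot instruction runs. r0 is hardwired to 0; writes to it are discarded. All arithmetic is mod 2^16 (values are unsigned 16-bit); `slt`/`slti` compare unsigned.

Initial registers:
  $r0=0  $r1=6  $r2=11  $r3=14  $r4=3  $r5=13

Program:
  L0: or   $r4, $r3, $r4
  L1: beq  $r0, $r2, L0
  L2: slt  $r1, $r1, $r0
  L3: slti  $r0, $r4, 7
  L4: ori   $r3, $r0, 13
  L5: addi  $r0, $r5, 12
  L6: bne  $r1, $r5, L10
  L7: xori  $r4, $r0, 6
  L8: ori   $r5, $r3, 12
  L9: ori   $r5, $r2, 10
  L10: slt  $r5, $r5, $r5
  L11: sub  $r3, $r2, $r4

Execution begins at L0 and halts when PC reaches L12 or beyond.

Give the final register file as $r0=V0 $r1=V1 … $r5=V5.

$r0=0 $r1=0 $r2=11 $r3=5 $r4=6 $r5=0

  step pc=0: or   $r4, $r3, $r4  regs=(0,6,11,14,15,13)
  step pc=1: beq  $r0, $r2, L0  cond=F  regs=(0,6,11,14,15,13)
  step pc=2: slt  $r1, $r1, $r0  regs=(0,0,11,14,15,13)
  step pc=3: slti  $r0, $r4, 7  regs=(0,0,11,14,15,13)
  step pc=4: ori   $r3, $r0, 13  regs=(0,0,11,13,15,13)
  step pc=5: addi  $r0, $r5, 12  regs=(0,0,11,13,15,13)
  step pc=6: bne  $r1, $r5, L10  cond=T  regs=(0,0,11,13,15,13)
  step pc=7: xori  $r4, $r0, 6  regs=(0,0,11,13,6,13)
  step pc=10: slt  $r5, $r5, $r5  regs=(0,0,11,13,6,0)
  step pc=11: sub  $r3, $r2, $r4  regs=(0,0,11,5,6,0)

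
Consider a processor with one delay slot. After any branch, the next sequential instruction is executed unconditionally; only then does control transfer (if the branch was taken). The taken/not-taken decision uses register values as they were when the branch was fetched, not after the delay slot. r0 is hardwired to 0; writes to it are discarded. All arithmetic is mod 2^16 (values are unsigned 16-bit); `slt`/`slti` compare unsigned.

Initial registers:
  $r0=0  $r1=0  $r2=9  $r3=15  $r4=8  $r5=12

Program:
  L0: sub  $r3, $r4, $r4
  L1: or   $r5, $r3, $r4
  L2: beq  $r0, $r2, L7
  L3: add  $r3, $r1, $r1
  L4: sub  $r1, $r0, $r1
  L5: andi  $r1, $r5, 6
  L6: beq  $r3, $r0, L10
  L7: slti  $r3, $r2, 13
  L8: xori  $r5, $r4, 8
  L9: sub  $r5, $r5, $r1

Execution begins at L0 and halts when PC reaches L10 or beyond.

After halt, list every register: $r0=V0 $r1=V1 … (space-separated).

$r0=0 $r1=0 $r2=9 $r3=1 $r4=8 $r5=8

#0 sub  $r3, $r4, $r4 ; 0/0/9/0/8/12
#1 or   $r5, $r3, $r4 ; 0/0/9/0/8/8
#2 beq  $r0, $r2, L7 ; 0/0/9/0/8/8 ; →fallthru
#3 add  $r3, $r1, $r1 ; 0/0/9/0/8/8
#4 sub  $r1, $r0, $r1 ; 0/0/9/0/8/8
#5 andi  $r1, $r5, 6 ; 0/0/9/0/8/8
#6 beq  $r3, $r0, L10 ; 0/0/9/0/8/8 ; →target
#7 slti  $r3, $r2, 13 ; 0/0/9/1/8/8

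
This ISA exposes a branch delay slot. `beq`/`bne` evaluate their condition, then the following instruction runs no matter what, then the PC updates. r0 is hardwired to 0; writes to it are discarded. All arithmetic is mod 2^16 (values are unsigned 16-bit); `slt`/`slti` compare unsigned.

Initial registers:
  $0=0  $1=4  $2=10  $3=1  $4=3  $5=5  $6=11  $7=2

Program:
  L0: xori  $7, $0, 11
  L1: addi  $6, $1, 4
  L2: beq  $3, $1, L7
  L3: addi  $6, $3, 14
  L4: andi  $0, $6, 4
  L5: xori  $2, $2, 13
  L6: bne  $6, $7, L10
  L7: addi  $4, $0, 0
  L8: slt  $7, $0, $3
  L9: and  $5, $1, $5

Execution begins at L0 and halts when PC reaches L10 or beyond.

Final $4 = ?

PC=0  xori  $7, $0, 11       | $0=0 $1=4 $2=10 $3=1 $4=3 $5=5 $6=11 $7=11
PC=1  addi  $6, $1, 4        | $0=0 $1=4 $2=10 $3=1 $4=3 $5=5 $6=8 $7=11
PC=2  beq  $3, $1, L7        | $0=0 $1=4 $2=10 $3=1 $4=3 $5=5 $6=8 $7=11  [not taken]
PC=3  addi  $6, $3, 14       | $0=0 $1=4 $2=10 $3=1 $4=3 $5=5 $6=15 $7=11
PC=4  andi  $0, $6, 4        | $0=0 $1=4 $2=10 $3=1 $4=3 $5=5 $6=15 $7=11
PC=5  xori  $2, $2, 13       | $0=0 $1=4 $2=7 $3=1 $4=3 $5=5 $6=15 $7=11
PC=6  bne  $6, $7, L10       | $0=0 $1=4 $2=7 $3=1 $4=3 $5=5 $6=15 $7=11  [TAKEN]
PC=7  addi  $4, $0, 0        | $0=0 $1=4 $2=7 $3=1 $4=0 $5=5 $6=15 $7=11

0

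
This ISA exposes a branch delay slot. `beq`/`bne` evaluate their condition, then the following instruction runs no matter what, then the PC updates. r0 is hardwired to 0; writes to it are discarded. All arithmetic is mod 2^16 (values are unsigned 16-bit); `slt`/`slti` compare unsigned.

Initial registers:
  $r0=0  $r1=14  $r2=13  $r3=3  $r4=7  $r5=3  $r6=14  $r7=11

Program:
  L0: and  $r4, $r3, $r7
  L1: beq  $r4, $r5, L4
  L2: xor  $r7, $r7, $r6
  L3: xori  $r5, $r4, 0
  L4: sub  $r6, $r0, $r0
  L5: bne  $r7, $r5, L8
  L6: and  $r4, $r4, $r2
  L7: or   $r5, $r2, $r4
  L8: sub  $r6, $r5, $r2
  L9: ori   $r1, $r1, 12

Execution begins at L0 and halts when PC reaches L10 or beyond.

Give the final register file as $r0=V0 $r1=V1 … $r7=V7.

[0] and  $r4, $r3, $r7  →  {$r0:0, $r1:14, $r2:13, $r3:3, $r4:3, $r5:3, $r6:14, $r7:11}
[1] beq  $r4, $r5, L4  →  {$r0:0, $r1:14, $r2:13, $r3:3, $r4:3, $r5:3, $r6:14, $r7:11}  ⟨branch taken⟩
[2] xor  $r7, $r7, $r6  →  {$r0:0, $r1:14, $r2:13, $r3:3, $r4:3, $r5:3, $r6:14, $r7:5}
[4] sub  $r6, $r0, $r0  →  {$r0:0, $r1:14, $r2:13, $r3:3, $r4:3, $r5:3, $r6:0, $r7:5}
[5] bne  $r7, $r5, L8  →  {$r0:0, $r1:14, $r2:13, $r3:3, $r4:3, $r5:3, $r6:0, $r7:5}  ⟨branch taken⟩
[6] and  $r4, $r4, $r2  →  {$r0:0, $r1:14, $r2:13, $r3:3, $r4:1, $r5:3, $r6:0, $r7:5}
[8] sub  $r6, $r5, $r2  →  {$r0:0, $r1:14, $r2:13, $r3:3, $r4:1, $r5:3, $r6:65526, $r7:5}
[9] ori   $r1, $r1, 12  →  {$r0:0, $r1:14, $r2:13, $r3:3, $r4:1, $r5:3, $r6:65526, $r7:5}

$r0=0 $r1=14 $r2=13 $r3=3 $r4=1 $r5=3 $r6=65526 $r7=5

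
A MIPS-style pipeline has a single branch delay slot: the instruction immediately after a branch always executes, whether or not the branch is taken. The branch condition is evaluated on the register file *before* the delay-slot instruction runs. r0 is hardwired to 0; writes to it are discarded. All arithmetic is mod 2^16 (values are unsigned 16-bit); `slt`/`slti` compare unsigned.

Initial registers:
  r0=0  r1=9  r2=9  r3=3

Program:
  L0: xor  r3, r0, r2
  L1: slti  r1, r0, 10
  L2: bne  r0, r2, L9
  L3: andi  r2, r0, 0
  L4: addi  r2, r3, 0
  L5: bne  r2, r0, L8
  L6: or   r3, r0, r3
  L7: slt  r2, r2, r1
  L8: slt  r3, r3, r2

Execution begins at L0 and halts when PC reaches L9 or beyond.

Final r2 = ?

  step pc=0: xor  r3, r0, r2  regs=(0,9,9,9)
  step pc=1: slti  r1, r0, 10  regs=(0,1,9,9)
  step pc=2: bne  r0, r2, L9  cond=T  regs=(0,1,9,9)
  step pc=3: andi  r2, r0, 0  regs=(0,1,0,9)

0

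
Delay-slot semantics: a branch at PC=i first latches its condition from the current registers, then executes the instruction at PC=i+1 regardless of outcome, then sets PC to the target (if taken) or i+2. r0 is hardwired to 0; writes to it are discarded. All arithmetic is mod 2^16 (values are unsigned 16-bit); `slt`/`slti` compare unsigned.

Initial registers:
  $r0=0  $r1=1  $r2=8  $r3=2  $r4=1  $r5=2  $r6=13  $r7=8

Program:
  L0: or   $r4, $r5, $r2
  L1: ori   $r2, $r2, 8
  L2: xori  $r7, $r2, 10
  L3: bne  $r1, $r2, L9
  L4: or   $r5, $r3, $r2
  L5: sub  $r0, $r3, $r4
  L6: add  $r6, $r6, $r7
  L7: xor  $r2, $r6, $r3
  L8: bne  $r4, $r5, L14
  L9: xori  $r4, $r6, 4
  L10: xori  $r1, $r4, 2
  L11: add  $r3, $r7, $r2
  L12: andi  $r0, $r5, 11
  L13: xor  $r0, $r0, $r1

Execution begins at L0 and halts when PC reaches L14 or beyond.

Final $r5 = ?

#0 or   $r4, $r5, $r2 ; 0/1/8/2/10/2/13/8
#1 ori   $r2, $r2, 8 ; 0/1/8/2/10/2/13/8
#2 xori  $r7, $r2, 10 ; 0/1/8/2/10/2/13/2
#3 bne  $r1, $r2, L9 ; 0/1/8/2/10/2/13/2 ; →target
#4 or   $r5, $r3, $r2 ; 0/1/8/2/10/10/13/2
#9 xori  $r4, $r6, 4 ; 0/1/8/2/9/10/13/2
#10 xori  $r1, $r4, 2 ; 0/11/8/2/9/10/13/2
#11 add  $r3, $r7, $r2 ; 0/11/8/10/9/10/13/2
#12 andi  $r0, $r5, 11 ; 0/11/8/10/9/10/13/2
#13 xor  $r0, $r0, $r1 ; 0/11/8/10/9/10/13/2

10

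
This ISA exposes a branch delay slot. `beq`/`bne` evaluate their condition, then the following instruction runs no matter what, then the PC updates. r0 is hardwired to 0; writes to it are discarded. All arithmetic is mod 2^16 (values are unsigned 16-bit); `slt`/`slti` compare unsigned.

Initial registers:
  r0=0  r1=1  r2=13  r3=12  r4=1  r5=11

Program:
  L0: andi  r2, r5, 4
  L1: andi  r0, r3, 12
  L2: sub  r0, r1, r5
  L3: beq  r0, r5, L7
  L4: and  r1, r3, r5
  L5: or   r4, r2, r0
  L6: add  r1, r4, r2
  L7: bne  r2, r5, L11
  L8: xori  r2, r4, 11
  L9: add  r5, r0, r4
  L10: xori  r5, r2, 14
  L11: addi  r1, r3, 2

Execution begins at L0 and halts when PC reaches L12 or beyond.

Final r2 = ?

11

#0 andi  r2, r5, 4 ; 0/1/0/12/1/11
#1 andi  r0, r3, 12 ; 0/1/0/12/1/11
#2 sub  r0, r1, r5 ; 0/1/0/12/1/11
#3 beq  r0, r5, L7 ; 0/1/0/12/1/11 ; →fallthru
#4 and  r1, r3, r5 ; 0/8/0/12/1/11
#5 or   r4, r2, r0 ; 0/8/0/12/0/11
#6 add  r1, r4, r2 ; 0/0/0/12/0/11
#7 bne  r2, r5, L11 ; 0/0/0/12/0/11 ; →target
#8 xori  r2, r4, 11 ; 0/0/11/12/0/11
#11 addi  r1, r3, 2 ; 0/14/11/12/0/11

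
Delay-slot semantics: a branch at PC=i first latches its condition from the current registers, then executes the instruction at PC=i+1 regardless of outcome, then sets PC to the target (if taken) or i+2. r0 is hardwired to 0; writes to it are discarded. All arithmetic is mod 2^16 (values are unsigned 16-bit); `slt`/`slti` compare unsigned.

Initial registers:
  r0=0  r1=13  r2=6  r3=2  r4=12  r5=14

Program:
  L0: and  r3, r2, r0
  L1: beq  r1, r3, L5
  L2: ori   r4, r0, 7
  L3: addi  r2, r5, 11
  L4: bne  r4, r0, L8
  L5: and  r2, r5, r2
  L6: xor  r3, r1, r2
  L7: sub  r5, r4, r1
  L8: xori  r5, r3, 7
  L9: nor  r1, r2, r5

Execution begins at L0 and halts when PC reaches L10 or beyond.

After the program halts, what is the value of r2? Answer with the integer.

8

[0] and  r3, r2, r0  →  {r0:0, r1:13, r2:6, r3:0, r4:12, r5:14}
[1] beq  r1, r3, L5  →  {r0:0, r1:13, r2:6, r3:0, r4:12, r5:14}  ⟨branch fallthrough⟩
[2] ori   r4, r0, 7  →  {r0:0, r1:13, r2:6, r3:0, r4:7, r5:14}
[3] addi  r2, r5, 11  →  {r0:0, r1:13, r2:25, r3:0, r4:7, r5:14}
[4] bne  r4, r0, L8  →  {r0:0, r1:13, r2:25, r3:0, r4:7, r5:14}  ⟨branch taken⟩
[5] and  r2, r5, r2  →  {r0:0, r1:13, r2:8, r3:0, r4:7, r5:14}
[8] xori  r5, r3, 7  →  {r0:0, r1:13, r2:8, r3:0, r4:7, r5:7}
[9] nor  r1, r2, r5  →  {r0:0, r1:65520, r2:8, r3:0, r4:7, r5:7}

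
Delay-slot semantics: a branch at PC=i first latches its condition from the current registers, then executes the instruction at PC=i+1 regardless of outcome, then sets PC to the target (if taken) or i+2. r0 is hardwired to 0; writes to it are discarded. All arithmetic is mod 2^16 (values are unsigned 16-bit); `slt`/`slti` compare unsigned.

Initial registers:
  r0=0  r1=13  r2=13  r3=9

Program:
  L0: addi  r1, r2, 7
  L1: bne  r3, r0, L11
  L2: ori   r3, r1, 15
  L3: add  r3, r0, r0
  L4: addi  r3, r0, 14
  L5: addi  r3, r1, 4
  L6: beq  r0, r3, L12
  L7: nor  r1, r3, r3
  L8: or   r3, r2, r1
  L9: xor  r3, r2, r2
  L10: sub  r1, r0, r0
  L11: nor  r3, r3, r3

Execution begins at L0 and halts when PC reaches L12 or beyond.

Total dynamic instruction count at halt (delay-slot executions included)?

  step pc=0: addi  r1, r2, 7  regs=(0,20,13,9)
  step pc=1: bne  r3, r0, L11  cond=T  regs=(0,20,13,9)
  step pc=2: ori   r3, r1, 15  regs=(0,20,13,31)
  step pc=11: nor  r3, r3, r3  regs=(0,20,13,65504)

4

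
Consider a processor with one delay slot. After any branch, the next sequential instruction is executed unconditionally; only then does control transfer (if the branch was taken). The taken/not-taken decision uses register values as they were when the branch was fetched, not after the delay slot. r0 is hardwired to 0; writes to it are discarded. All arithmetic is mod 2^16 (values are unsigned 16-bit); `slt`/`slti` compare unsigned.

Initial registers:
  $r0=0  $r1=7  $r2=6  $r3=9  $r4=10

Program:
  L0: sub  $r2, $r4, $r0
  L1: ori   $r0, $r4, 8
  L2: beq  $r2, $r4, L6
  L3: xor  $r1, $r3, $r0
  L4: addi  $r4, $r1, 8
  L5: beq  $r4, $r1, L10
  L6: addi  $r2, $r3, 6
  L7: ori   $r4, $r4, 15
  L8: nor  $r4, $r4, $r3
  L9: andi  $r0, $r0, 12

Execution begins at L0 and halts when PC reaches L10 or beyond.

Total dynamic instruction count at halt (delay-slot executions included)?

[0] sub  $r2, $r4, $r0  →  {$r0:0, $r1:7, $r2:10, $r3:9, $r4:10}
[1] ori   $r0, $r4, 8  →  {$r0:0, $r1:7, $r2:10, $r3:9, $r4:10}
[2] beq  $r2, $r4, L6  →  {$r0:0, $r1:7, $r2:10, $r3:9, $r4:10}  ⟨branch taken⟩
[3] xor  $r1, $r3, $r0  →  {$r0:0, $r1:9, $r2:10, $r3:9, $r4:10}
[6] addi  $r2, $r3, 6  →  {$r0:0, $r1:9, $r2:15, $r3:9, $r4:10}
[7] ori   $r4, $r4, 15  →  {$r0:0, $r1:9, $r2:15, $r3:9, $r4:15}
[8] nor  $r4, $r4, $r3  →  {$r0:0, $r1:9, $r2:15, $r3:9, $r4:65520}
[9] andi  $r0, $r0, 12  →  {$r0:0, $r1:9, $r2:15, $r3:9, $r4:65520}

8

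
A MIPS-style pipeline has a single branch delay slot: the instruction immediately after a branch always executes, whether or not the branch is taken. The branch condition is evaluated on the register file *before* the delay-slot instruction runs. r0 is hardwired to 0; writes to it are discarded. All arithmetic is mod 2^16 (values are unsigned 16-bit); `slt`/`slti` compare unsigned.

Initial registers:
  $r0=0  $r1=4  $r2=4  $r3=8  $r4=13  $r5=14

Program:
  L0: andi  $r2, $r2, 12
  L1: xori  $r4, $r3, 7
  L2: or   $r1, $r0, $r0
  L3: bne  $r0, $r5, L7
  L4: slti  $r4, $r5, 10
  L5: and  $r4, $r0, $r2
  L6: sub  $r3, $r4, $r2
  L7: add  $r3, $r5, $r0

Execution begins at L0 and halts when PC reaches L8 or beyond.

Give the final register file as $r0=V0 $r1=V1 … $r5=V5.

#0 andi  $r2, $r2, 12 ; 0/4/4/8/13/14
#1 xori  $r4, $r3, 7 ; 0/4/4/8/15/14
#2 or   $r1, $r0, $r0 ; 0/0/4/8/15/14
#3 bne  $r0, $r5, L7 ; 0/0/4/8/15/14 ; →target
#4 slti  $r4, $r5, 10 ; 0/0/4/8/0/14
#7 add  $r3, $r5, $r0 ; 0/0/4/14/0/14

$r0=0 $r1=0 $r2=4 $r3=14 $r4=0 $r5=14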